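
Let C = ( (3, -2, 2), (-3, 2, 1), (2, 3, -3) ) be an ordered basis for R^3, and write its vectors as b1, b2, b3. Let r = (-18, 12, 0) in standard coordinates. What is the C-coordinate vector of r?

We seek scalars with c_1 b1 + ... + c_3 b3 = r; equivalently solve M c = r where the columns of M are b1, ..., b3.
Row-reducing the augmented matrix [M | r] gives c = (-2, 4, 0).
Check: -2b1 + 4b2 + 0·b3 = (-18, 12, 0).

(-2, 4, 0)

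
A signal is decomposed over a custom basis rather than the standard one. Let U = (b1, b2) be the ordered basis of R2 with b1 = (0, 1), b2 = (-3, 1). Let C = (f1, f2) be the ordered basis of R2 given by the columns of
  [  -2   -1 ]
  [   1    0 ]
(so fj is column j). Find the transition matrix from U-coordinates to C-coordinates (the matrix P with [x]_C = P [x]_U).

[[1, 1], [-2, 1]]

Take x = bj: its U-coordinates are the j-th standard unit vector, so P e_j — column j of P — equals [bj]_C.
b1 = f1 - 2f2, giving column 1 = (1, -2); repeating for each j gives P = [[1, 1], [-2, 1]].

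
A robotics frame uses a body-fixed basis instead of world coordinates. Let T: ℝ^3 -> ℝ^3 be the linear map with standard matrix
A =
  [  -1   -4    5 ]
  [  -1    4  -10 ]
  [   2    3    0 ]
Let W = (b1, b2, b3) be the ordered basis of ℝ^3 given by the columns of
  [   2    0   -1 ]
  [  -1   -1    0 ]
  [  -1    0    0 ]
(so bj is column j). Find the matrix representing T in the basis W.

[[-1, 3, 2], [-3, 1, -3], [1, 2, 3]]

The j-th column of [T]_W is [T(bj)]_W.
T(b1) = A b1 = [-3, 4, 1] = -b1 - 3b2 + b3, so column 1 is [-1, -3, 1].
Repeating for b2, b3 and assembling the columns gives [[-1, 3, 2], [-3, 1, -3], [1, 2, 3]].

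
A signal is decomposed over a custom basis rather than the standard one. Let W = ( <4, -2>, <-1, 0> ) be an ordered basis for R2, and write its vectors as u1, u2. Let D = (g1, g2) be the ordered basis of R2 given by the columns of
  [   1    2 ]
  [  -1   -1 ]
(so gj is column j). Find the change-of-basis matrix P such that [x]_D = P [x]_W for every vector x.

[[0, 1], [2, -1]]

Take x = uj: its W-coordinates are the j-th standard unit vector, so P e_j — column j of P — equals [uj]_D.
u1 = 0·g1 + 2g2, giving column 1 = <0, 2>; repeating for each j gives P = [[0, 1], [2, -1]].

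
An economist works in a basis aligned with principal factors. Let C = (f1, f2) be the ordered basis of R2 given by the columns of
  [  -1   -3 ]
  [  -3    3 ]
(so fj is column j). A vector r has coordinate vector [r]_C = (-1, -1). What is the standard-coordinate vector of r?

(4, 0)

r = M [r]_C, where M has columns f1, f2.
Carrying out the matrix-vector product, r = (4, 0).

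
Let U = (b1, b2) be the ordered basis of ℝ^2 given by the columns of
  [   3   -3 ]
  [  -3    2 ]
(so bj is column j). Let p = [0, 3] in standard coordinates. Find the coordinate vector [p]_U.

[-3, -3]

Write p = c_1 b1 + c_2 b2 and solve for the c_i.
System: 3c_1 - 3c_2 = 0, -3c_1 + 2c_2 = 3; solving gives c_1 = -3, c_2 = -3.
Check: -3b1 - 3b2 = [0, 3].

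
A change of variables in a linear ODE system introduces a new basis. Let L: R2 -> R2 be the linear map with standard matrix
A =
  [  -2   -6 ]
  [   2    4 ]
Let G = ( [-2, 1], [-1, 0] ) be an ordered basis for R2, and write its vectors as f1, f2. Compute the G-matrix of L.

[[0, -2], [2, 2]]

With P the matrix whose columns are f1, f2, [L]_G = P^(-1) A P.
Column by column: L(f1) = A f1 = [-2, 0]; its G-coordinates [0, 2] give column 1.
Continuing for each basis vector yields [L]_G = [[0, -2], [2, 2]].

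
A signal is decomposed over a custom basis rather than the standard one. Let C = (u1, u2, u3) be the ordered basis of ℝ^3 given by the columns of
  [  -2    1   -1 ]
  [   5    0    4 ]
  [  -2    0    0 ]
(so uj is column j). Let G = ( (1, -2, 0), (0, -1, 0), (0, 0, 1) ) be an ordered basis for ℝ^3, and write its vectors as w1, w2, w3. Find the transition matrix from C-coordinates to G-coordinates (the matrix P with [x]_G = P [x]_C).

[[-2, 1, -1], [-1, -2, -2], [-2, 0, 0]]

Take x = uj: its C-coordinates are the j-th standard unit vector, so P e_j — column j of P — equals [uj]_G.
u1 = -2w1 - w2 - 2w3, giving column 1 = (-2, -1, -2); repeating for each j gives P = [[-2, 1, -1], [-1, -2, -2], [-2, 0, 0]].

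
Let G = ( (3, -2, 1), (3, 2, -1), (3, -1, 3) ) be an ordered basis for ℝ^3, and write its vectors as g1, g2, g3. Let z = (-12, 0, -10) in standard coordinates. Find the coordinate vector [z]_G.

(1, -1, -4)

Write z = c_1 g1 + ... + c_3 g3 and solve for the c_i.
Gaussian elimination on [M | z] yields c = (1, -1, -4).
Check: g1 - g2 - 4g3 = (-12, 0, -10).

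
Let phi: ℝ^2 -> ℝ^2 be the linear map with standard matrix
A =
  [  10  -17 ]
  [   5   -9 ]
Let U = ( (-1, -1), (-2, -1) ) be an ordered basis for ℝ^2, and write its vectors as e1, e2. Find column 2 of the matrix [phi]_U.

Column 2 of [phi]_U is the U-coordinate vector of phi(e2).
In standard coordinates phi(e2) = A e2 = (-3, -1).
Converting to U: (-3, -1) = -e1 + 2e2, so the coordinate vector is (-1, 2).

(-1, 2)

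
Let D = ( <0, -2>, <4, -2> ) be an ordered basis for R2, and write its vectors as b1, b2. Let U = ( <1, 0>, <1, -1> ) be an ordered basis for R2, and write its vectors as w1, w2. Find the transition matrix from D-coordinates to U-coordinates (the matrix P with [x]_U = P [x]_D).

[[-2, 2], [2, 2]]

Take x = bj: its D-coordinates are the j-th standard unit vector, so P e_j — column j of P — equals [bj]_U.
b1 = -2w1 + 2w2, giving column 1 = <-2, 2>; repeating for each j gives P = [[-2, 2], [2, 2]].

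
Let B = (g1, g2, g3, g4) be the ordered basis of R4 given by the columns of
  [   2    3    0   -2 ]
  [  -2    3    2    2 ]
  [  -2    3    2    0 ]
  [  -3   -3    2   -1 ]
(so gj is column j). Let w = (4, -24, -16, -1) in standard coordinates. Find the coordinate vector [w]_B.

We seek scalars with c_1 g1 + ... + c_4 g4 = w; equivalently solve M c = w where the columns of M are g1, ..., g4.
Gaussian elimination on [M | w] yields c = (1, -2, -4, -4).
Check: g1 - 2g2 - 4g3 - 4g4 = (4, -24, -16, -1).

(1, -2, -4, -4)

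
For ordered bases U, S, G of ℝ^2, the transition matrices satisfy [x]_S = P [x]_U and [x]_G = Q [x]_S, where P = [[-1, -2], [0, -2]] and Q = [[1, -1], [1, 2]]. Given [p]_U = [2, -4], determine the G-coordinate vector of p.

Apply P to get S-coordinates [6, 8], then Q to get G-coordinates.
The result is [p]_G = [-2, 22].

[-2, 22]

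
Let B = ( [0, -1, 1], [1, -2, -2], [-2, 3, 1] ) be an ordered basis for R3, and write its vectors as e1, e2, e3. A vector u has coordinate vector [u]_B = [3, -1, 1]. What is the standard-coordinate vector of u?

u = M [u]_B, where M has columns e1, ..., e3.
Carrying out the matrix-vector product, u = [-3, 2, 6].

[-3, 2, 6]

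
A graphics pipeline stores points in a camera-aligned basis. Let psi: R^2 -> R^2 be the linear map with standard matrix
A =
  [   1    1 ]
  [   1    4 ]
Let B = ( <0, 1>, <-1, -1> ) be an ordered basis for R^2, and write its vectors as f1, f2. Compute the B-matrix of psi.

[[3, -3], [-1, 2]]

With P the matrix whose columns are f1, f2, [psi]_B = P^(-1) A P.
Column by column: psi(f1) = A f1 = <1, 4>; its B-coordinates <3, -1> give column 1.
Continuing for each basis vector yields [psi]_B = [[3, -3], [-1, 2]].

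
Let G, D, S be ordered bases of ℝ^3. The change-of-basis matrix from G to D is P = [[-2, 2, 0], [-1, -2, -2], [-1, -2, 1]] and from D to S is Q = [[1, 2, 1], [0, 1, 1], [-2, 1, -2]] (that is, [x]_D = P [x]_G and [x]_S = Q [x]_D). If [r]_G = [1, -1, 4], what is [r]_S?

[-13, -2, -9]

Composing the changes, [r]_S = Q P [r]_G.
Q P = [[-5, -4, -3], [-2, -4, -1], [5, -2, -4]]; applying this to [1, -1, 4] gives [-13, -2, -9].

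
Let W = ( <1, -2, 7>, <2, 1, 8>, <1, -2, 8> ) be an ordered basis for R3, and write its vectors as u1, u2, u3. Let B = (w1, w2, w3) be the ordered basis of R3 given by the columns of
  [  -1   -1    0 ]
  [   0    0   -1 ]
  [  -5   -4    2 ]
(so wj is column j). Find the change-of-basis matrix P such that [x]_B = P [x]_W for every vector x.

Column j of P is [uj]_B, since P maps W-coordinates to B-coordinates.
Expressing u1 in B: u1 = w1 - 2w2 + 2w3, so column 1 of P is <1, -2, 2>.
Doing the same for each uj gives P = [[1, -2, 0], [-2, 0, -1], [2, -1, 2]].

[[1, -2, 0], [-2, 0, -1], [2, -1, 2]]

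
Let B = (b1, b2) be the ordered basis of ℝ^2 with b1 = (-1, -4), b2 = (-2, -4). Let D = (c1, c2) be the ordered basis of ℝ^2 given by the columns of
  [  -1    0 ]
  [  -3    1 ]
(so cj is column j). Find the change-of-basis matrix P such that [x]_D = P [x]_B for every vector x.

Let M have columns bj and N have columns cj. Then for every x, N [x]_D = x = M [x]_B, so P = N^(-1) M.
Since det N = -1, N^(-1) has integer entries; multiplying gives P = [[1, 2], [-1, 2]].

[[1, 2], [-1, 2]]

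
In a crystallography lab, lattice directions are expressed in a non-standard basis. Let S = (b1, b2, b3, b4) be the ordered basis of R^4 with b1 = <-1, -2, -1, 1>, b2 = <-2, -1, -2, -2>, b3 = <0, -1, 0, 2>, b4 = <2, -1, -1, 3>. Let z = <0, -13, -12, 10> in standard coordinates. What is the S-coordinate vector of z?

<4, 2, -1, 4>

We seek scalars with c_1 b1 + ... + c_4 b4 = z; equivalently solve M c = z where the columns of M are b1, ..., b4.
Gaussian elimination on [M | z] yields c = (4, 2, -1, 4).
Check: 4b1 + 2b2 - b3 + 4b4 = <0, -13, -12, 10>.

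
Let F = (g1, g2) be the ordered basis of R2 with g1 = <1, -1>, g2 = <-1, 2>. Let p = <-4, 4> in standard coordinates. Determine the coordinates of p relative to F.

Write p = c_1 g1 + c_2 g2 and solve for the c_i.
System: c_1 - c_2 = -4, -c_1 + 2c_2 = 4; solving gives c_1 = -4, c_2 = 0.
Check: -4g1 + 0·g2 = <-4, 4>.

<-4, 0>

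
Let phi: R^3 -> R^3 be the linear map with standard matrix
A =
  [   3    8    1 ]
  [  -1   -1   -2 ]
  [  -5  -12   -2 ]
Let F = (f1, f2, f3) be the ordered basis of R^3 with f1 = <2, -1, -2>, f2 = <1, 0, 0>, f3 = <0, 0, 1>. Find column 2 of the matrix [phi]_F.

Compute phi(f2) = A f2 = <3, -1, -5> in standard coordinates.
Then write this in F-coordinates: solve for y in y_1 f1 + ... + y_3 f3 = <3, -1, -5>.
This gives y = <1, 1, -3>, which is column 2 of [phi]_F.

<1, 1, -3>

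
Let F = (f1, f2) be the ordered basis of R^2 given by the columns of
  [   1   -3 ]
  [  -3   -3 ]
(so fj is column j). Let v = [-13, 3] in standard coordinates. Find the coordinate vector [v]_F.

[-4, 3]

We seek scalars with c_1 f1 + c_2 f2 = v; equivalently solve M c = v where the columns of M are f1, f2.
System: c_1 - 3c_2 = -13, -3c_1 - 3c_2 = 3; solving gives c_1 = -4, c_2 = 3.
Check: -4f1 + 3f2 = [-13, 3].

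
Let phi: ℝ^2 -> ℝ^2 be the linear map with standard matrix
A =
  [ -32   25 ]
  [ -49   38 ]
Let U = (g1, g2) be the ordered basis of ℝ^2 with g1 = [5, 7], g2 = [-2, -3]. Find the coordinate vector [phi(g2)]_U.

[-1, 3]

Column 2 of [phi]_U is the U-coordinate vector of phi(g2).
In standard coordinates phi(g2) = A g2 = [-11, -16].
Converting to U: [-11, -16] = -g1 + 3g2, so the coordinate vector is [-1, 3].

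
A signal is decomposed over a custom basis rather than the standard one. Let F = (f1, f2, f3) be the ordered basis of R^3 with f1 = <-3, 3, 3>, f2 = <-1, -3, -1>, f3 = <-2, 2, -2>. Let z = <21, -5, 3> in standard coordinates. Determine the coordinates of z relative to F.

<-3, -4, -4>

We seek scalars with c_1 f1 + ... + c_3 f3 = z; equivalently solve M c = z where the columns of M are f1, ..., f3.
Gaussian elimination on [M | z] yields c = (-3, -4, -4).
Check: -3f1 - 4f2 - 4f3 = <21, -5, 3>.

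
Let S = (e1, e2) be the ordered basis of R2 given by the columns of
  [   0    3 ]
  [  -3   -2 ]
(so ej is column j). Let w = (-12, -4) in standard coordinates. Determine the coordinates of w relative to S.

We seek scalars with c_1 e1 + c_2 e2 = w; equivalently solve M c = w where the columns of M are e1, e2.
System: 0c_1 + 3c_2 = -12, -3c_1 - 2c_2 = -4; solving gives c_1 = 4, c_2 = -4.
Check: 4e1 - 4e2 = (-12, -4).

(4, -4)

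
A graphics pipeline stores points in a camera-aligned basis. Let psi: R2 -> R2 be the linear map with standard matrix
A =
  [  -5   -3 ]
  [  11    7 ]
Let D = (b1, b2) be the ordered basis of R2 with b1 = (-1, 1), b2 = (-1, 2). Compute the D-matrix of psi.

Let P have columns b1, b2. Then [psi]_D = P^(-1) A P.
Here det P = -1, so P^(-1) is integer; computing A P first and then P^(-1)(A P) gives [[0, -1], [-2, 2]].

[[0, -1], [-2, 2]]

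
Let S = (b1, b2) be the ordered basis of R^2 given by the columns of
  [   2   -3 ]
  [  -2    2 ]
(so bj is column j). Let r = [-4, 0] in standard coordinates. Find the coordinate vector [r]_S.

[4, 4]

Write r = c_1 b1 + c_2 b2 and solve for the c_i.
System: 2c_1 - 3c_2 = -4, -2c_1 + 2c_2 = 0; solving gives c_1 = 4, c_2 = 4.
Check: 4b1 + 4b2 = [-4, 0].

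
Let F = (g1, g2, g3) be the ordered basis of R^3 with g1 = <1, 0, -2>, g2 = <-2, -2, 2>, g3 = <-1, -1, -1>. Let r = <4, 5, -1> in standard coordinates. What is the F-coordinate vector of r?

Write r = c_1 g1 + ... + c_3 g3 and solve for the c_i.
Row-reducing the augmented matrix [M | r] gives c = (-1, -2, -1).
Check: -g1 - 2g2 - g3 = <4, 5, -1>.

<-1, -2, -1>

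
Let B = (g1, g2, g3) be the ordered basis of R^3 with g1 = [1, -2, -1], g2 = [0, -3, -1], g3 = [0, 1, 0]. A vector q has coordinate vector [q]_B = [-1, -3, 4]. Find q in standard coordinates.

[-1, 15, 4]

q = M [q]_B, where M has columns g1, ..., g3.
Carrying out the matrix-vector product, q = [-1, 15, 4].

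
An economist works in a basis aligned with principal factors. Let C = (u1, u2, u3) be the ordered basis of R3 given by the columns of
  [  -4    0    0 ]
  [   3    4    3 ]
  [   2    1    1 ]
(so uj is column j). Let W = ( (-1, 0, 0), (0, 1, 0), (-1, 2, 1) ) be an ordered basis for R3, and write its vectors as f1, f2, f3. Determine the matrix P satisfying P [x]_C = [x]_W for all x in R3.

Take x = uj: its C-coordinates are the j-th standard unit vector, so P e_j — column j of P — equals [uj]_W.
u1 = 2f1 - f2 + 2f3, giving column 1 = (2, -1, 2); repeating for each j gives P = [[2, -1, -1], [-1, 2, 1], [2, 1, 1]].

[[2, -1, -1], [-1, 2, 1], [2, 1, 1]]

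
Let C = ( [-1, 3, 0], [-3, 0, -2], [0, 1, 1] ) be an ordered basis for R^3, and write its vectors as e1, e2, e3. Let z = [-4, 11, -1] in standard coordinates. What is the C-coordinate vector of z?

We seek scalars with c_1 e1 + ... + c_3 e3 = z; equivalently solve M c = z where the columns of M are e1, ..., e3.
Row-reducing the augmented matrix [M | z] gives c = (4, 0, -1).
Check: 4e1 + 0·e2 - e3 = [-4, 11, -1].

[4, 0, -1]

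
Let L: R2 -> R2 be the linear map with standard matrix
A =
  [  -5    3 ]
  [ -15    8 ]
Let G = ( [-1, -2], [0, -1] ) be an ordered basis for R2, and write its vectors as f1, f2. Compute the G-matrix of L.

[[1, 3], [-1, 2]]

Let P have columns f1, f2. Then [L]_G = P^(-1) A P.
Here det P = 1, so P^(-1) is integer; computing A P first and then P^(-1)(A P) gives [[1, 3], [-1, 2]].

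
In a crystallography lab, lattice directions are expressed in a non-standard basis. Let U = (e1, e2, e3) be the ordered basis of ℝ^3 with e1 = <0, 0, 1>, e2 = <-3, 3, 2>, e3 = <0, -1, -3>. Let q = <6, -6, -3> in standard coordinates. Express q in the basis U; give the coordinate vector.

<1, -2, 0>

[q]_U is the unique c with M c = q, where M has columns e1, ..., e3.
Gaussian elimination on [M | q] yields c = (1, -2, 0).
Check: e1 - 2e2 + 0·e3 = <6, -6, -3>.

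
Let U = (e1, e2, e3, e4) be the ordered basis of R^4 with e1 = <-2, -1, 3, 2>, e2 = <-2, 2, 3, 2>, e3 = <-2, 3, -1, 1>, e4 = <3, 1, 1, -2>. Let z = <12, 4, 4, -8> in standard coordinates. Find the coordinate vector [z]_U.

[z]_U is the unique c with M c = z, where M has columns e1, ..., e4.
Gaussian elimination on [M | z] yields c = (0, 0, 0, 4).
Check: 0·e1 + 0·e2 + 0·e3 + 4e4 = <12, 4, 4, -8>.

<0, 0, 0, 4>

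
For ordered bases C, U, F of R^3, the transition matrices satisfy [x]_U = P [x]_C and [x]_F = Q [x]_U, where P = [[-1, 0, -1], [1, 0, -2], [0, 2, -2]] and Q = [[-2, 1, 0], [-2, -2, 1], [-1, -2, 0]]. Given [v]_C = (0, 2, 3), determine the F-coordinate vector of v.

(0, 16, 15)

Apply P to get U-coordinates (-3, -6, -2), then Q to get F-coordinates.
The result is [v]_F = (0, 16, 15).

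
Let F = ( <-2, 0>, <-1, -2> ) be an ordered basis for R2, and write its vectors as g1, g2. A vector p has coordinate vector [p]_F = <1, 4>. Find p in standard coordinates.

<-6, -8>

By definition p = g1 + 4g2.
Summing componentwise gives <-6, -8>.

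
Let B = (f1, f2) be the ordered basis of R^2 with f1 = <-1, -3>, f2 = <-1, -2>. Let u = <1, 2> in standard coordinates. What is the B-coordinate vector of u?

Write u = c_1 f1 + c_2 f2 and solve for the c_i.
System: -c_1 - c_2 = 1, -3c_1 - 2c_2 = 2; solving gives c_1 = 0, c_2 = -1.
Check: 0·f1 - f2 = <1, 2>.

<0, -1>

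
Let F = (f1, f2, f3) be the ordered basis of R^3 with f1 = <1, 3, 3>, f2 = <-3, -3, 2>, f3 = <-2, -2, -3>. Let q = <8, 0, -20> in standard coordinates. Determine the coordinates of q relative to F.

<-4, -4, 0>

We seek scalars with c_1 f1 + ... + c_3 f3 = q; equivalently solve M c = q where the columns of M are f1, ..., f3.
Solving this 3x3 system gives c = (-4, -4, 0).
Check: -4f1 - 4f2 + 0·f3 = <8, 0, -20>.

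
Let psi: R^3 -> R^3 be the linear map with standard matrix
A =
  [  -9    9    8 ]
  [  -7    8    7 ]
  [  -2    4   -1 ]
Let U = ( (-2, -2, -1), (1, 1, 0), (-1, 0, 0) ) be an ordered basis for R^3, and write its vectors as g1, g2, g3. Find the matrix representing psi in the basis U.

The j-th column of [psi]_U is [psi(gj)]_U.
psi(g1) = A g1 = (-8, -9, -3) = 3g1 - 3g2 - g3, so column 1 is (3, -3, -1).
Repeating for g2, g3 and assembling the columns gives [[3, -2, -2], [-3, -3, 3], [-1, 1, -2]].

[[3, -2, -2], [-3, -3, 3], [-1, 1, -2]]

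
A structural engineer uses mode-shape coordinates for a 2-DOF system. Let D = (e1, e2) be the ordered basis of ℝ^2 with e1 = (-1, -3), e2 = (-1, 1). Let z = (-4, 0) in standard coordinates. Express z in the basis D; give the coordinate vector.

[z]_D is the unique c with M c = z, where M has columns e1, e2.
System: -c_1 - c_2 = -4, -3c_1 + c_2 = 0; solving gives c_1 = 1, c_2 = 3.
Check: e1 + 3e2 = (-4, 0).

(1, 3)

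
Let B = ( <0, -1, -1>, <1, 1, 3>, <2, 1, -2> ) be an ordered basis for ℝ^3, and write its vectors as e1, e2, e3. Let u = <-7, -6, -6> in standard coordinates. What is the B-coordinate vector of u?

Write u = c_1 e1 + ... + c_3 e3 and solve for the c_i.
Solving this 3x3 system gives c = (1, -3, -2).
Check: e1 - 3e2 - 2e3 = <-7, -6, -6>.

<1, -3, -2>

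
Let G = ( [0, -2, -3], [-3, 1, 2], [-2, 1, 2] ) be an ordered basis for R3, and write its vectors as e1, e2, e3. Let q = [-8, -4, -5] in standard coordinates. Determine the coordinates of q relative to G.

[3, 4, -2]

Write q = c_1 e1 + ... + c_3 e3 and solve for the c_i.
Solving this 3x3 system gives c = (3, 4, -2).
Check: 3e1 + 4e2 - 2e3 = [-8, -4, -5].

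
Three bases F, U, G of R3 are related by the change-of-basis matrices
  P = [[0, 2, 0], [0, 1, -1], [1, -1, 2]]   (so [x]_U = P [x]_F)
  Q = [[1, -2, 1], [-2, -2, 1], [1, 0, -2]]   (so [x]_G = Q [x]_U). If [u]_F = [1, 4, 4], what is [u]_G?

First [u]_U = P [u]_F = [8, 0, 5].
Then [u]_G = Q [u]_U = [13, -11, -2].

[13, -11, -2]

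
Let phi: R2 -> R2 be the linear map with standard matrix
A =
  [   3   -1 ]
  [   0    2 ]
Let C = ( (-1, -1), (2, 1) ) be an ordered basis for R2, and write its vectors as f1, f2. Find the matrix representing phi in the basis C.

[[2, 1], [0, 3]]

With P the matrix whose columns are f1, f2, [phi]_C = P^(-1) A P.
Column by column: phi(f1) = A f1 = (-2, -2); its C-coordinates (2, 0) give column 1.
Continuing for each basis vector yields [phi]_C = [[2, 1], [0, 3]].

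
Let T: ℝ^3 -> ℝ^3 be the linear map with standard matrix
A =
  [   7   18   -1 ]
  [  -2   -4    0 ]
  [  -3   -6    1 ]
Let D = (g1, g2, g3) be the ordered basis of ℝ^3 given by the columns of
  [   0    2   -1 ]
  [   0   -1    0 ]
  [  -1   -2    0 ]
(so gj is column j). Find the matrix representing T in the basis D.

[[1, 2, 1], [0, 0, -2], [-1, 2, 3]]

With P the matrix whose columns are g1, ..., g3, [T]_D = P^(-1) A P.
Column by column: T(g1) = A g1 = <1, 0, -1>; its D-coordinates <1, 0, -1> give column 1.
Continuing for each basis vector yields [T]_D = [[1, 2, 1], [0, 0, -2], [-1, 2, 3]].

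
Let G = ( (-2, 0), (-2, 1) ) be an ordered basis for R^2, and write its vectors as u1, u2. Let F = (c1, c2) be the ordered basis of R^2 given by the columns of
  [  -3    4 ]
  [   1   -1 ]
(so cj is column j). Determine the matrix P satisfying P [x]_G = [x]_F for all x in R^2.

[[-2, 2], [-2, 1]]

Take x = uj: its G-coordinates are the j-th standard unit vector, so P e_j — column j of P — equals [uj]_F.
u1 = -2c1 - 2c2, giving column 1 = (-2, -2); repeating for each j gives P = [[-2, 2], [-2, 1]].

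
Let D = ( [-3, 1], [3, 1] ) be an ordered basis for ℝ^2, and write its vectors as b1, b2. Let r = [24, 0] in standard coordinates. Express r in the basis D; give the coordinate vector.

[-4, 4]

Write r = c_1 b1 + c_2 b2 and solve for the c_i.
System: -3c_1 + 3c_2 = 24, c_1 + c_2 = 0; solving gives c_1 = -4, c_2 = 4.
Check: -4b1 + 4b2 = [24, 0].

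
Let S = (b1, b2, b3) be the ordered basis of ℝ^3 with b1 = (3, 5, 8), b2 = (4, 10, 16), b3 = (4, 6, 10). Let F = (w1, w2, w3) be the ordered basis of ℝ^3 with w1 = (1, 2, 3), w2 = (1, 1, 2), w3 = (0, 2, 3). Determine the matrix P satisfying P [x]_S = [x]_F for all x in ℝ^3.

Take x = bj: its S-coordinates are the j-th standard unit vector, so P e_j — column j of P — equals [bj]_F.
b1 = 2w1 + w2 + 0·w3, giving column 1 = (2, 1, 0); repeating for each j gives P = [[2, 2, 2], [1, 2, 2], [0, 2, 0]].

[[2, 2, 2], [1, 2, 2], [0, 2, 0]]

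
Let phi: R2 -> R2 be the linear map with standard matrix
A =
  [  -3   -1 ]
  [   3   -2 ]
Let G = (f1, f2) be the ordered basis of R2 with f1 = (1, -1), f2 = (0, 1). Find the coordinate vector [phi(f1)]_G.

Column 1 of [phi]_G is the G-coordinate vector of phi(f1).
In standard coordinates phi(f1) = A f1 = (-2, 5).
Converting to G: (-2, 5) = -2f1 + 3f2, so the coordinate vector is (-2, 3).

(-2, 3)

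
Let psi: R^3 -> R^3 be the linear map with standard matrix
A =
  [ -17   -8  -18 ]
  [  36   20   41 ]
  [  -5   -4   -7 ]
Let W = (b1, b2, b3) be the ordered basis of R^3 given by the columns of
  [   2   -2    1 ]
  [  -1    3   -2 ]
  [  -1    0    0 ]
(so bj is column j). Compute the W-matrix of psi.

Let P have columns b1, ..., b3. Then [psi]_W = P^(-1) A P.
Here det P = -1, so P^(-1) is integer; computing A P first and then P^(-1)(A P) gives [[-1, 2, -3], [2, -2, -3], [-2, 2, -1]].

[[-1, 2, -3], [2, -2, -3], [-2, 2, -1]]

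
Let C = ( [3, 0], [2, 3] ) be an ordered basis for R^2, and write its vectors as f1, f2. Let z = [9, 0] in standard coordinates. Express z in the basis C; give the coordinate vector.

Write z = c_1 f1 + c_2 f2 and solve for the c_i.
System: 3c_1 + 2c_2 = 9, 0c_1 + 3c_2 = 0; solving gives c_1 = 3, c_2 = 0.
Check: 3f1 + 0·f2 = [9, 0].

[3, 0]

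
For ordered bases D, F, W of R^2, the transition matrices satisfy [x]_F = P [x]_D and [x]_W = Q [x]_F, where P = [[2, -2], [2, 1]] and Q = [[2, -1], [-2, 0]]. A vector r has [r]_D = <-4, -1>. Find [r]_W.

Composing the changes, [r]_W = Q P [r]_D.
Q P = [[2, -5], [-4, 4]]; applying this to <-4, -1> gives <-3, 12>.

<-3, 12>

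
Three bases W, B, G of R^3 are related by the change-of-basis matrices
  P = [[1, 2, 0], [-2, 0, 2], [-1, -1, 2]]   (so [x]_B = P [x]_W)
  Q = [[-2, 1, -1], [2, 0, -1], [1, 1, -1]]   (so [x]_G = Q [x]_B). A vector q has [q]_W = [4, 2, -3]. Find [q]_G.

[-18, 28, 6]

Composing the changes, [q]_G = Q P [q]_W.
Q P = [[-3, -3, 0], [3, 5, -2], [0, 3, 0]]; applying this to [4, 2, -3] gives [-18, 28, 6].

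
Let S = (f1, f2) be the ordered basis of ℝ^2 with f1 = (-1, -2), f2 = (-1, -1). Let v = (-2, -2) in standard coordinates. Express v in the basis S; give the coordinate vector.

(0, 2)

Write v = c_1 f1 + c_2 f2 and solve for the c_i.
System: -c_1 - c_2 = -2, -2c_1 - c_2 = -2; solving gives c_1 = 0, c_2 = 2.
Check: 0·f1 + 2f2 = (-2, -2).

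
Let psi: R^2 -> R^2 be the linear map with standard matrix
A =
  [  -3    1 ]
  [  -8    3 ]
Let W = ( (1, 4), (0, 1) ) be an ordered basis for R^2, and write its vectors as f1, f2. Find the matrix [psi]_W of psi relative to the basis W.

With P the matrix whose columns are f1, f2, [psi]_W = P^(-1) A P.
Column by column: psi(f1) = A f1 = (1, 4); its W-coordinates (1, 0) give column 1.
Continuing for each basis vector yields [psi]_W = [[1, 1], [0, -1]].

[[1, 1], [0, -1]]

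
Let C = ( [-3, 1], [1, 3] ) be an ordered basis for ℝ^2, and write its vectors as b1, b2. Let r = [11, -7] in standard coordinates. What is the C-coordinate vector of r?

We seek scalars with c_1 b1 + c_2 b2 = r; equivalently solve M c = r where the columns of M are b1, b2.
System: -3c_1 + c_2 = 11, c_1 + 3c_2 = -7; solving gives c_1 = -4, c_2 = -1.
Check: -4b1 - b2 = [11, -7].

[-4, -1]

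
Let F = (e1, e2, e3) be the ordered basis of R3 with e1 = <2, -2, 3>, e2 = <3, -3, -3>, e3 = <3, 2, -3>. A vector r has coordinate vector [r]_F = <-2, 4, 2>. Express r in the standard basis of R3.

<14, -4, -24>

The coordinates say r = -2e1 + 4e2 + 2e3; adding the scaled basis vectors gives <14, -4, -24>.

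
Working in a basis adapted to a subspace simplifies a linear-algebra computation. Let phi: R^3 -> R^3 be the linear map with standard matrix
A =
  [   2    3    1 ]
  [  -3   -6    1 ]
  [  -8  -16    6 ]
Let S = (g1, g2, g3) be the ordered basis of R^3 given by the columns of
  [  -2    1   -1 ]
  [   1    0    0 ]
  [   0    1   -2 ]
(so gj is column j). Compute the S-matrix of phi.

[[0, -2, 1], [-2, 0, 0], [-1, 1, 2]]

Let P have columns g1, ..., g3. Then [phi]_S = P^(-1) A P.
Here det P = 1, so P^(-1) is integer; computing A P first and then P^(-1)(A P) gives [[0, -2, 1], [-2, 0, 0], [-1, 1, 2]].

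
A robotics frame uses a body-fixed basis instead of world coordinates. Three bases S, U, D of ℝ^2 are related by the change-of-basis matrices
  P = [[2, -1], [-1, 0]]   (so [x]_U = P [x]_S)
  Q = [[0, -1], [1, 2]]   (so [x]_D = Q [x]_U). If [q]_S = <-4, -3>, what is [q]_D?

Apply P to get U-coordinates <-5, 4>, then Q to get D-coordinates.
The result is [q]_D = <-4, 3>.

<-4, 3>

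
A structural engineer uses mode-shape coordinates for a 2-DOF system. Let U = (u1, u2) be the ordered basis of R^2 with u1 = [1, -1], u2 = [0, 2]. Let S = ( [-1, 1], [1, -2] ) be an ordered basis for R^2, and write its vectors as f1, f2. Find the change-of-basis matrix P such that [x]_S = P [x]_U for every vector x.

Take x = uj: its U-coordinates are the j-th standard unit vector, so P e_j — column j of P — equals [uj]_S.
u1 = -f1 + 0·f2, giving column 1 = [-1, 0]; repeating for each j gives P = [[-1, -2], [0, -2]].

[[-1, -2], [0, -2]]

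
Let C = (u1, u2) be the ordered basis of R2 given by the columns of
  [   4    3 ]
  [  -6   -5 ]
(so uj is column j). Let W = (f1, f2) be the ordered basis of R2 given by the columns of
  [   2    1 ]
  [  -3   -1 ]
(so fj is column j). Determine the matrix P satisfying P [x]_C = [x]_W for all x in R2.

Let M have columns uj and N have columns fj. Then for every x, N [x]_W = x = M [x]_C, so P = N^(-1) M.
Since det N = 1, N^(-1) has integer entries; multiplying gives P = [[2, 2], [0, -1]].

[[2, 2], [0, -1]]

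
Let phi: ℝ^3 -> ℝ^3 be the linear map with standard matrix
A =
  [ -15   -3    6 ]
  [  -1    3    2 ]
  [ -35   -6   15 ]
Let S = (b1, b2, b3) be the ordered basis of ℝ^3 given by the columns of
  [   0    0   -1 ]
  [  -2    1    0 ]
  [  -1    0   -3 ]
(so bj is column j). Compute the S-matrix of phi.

The j-th column of [phi]_S is [phi(bj)]_S.
phi(b1) = A b1 = (0, -8, -3) = 3b1 - 2b2 + 0·b3, so column 1 is (3, -2, 0).
Repeating for b2, b3 and assembling the columns gives [[3, -3, 1], [-2, -3, -3], [0, 3, 3]].

[[3, -3, 1], [-2, -3, -3], [0, 3, 3]]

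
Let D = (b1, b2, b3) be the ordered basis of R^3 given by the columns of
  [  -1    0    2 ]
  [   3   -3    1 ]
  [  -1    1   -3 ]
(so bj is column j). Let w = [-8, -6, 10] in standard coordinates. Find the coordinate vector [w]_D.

We seek scalars with c_1 b1 + ... + c_3 b3 = w; equivalently solve M c = w where the columns of M are b1, ..., b3.
Row-reducing the augmented matrix [M | w] gives c = (2, 3, -3).
Check: 2b1 + 3b2 - 3b3 = [-8, -6, 10].

[2, 3, -3]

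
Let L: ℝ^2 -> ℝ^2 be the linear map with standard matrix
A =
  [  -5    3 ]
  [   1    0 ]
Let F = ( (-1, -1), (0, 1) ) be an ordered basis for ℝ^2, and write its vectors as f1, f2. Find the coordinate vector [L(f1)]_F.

(-2, -3)

Column 1 of [L]_F is the F-coordinate vector of L(f1).
In standard coordinates L(f1) = A f1 = (2, -1).
Converting to F: (2, -1) = -2f1 - 3f2, so the coordinate vector is (-2, -3).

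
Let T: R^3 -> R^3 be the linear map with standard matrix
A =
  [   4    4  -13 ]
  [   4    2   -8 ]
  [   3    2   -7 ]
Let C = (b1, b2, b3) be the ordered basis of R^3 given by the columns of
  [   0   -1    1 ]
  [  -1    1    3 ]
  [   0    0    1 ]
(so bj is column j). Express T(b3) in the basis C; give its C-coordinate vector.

Compute T(b3) = A b3 = (3, 2, 2) in standard coordinates.
Then write this in C-coordinates: solve for y in y_1 b1 + ... + y_3 b3 = (3, 2, 2).
This gives y = (3, -1, 2), which is column 3 of [T]_C.

(3, -1, 2)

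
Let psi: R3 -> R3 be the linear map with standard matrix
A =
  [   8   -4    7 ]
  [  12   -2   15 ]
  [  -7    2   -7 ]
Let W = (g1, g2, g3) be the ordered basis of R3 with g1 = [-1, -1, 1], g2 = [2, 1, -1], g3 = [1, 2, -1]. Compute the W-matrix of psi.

[[2, -3, -2], [1, 0, -3], [3, 2, -3]]

The j-th column of [psi]_W is [psi(gj)]_W.
psi(g1) = A g1 = [3, 5, -2] = 2g1 + g2 + 3g3, so column 1 is [2, 1, 3].
Repeating for g2, g3 and assembling the columns gives [[2, -3, -2], [1, 0, -3], [3, 2, -3]].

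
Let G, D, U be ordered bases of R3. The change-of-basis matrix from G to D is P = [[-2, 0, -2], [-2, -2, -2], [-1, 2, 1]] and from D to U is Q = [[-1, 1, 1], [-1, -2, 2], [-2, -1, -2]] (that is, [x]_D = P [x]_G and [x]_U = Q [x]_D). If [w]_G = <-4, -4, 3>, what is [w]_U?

<7, -24, -12>

Apply P to get D-coordinates <2, 10, -1>, then Q to get U-coordinates.
The result is [w]_U = <7, -24, -12>.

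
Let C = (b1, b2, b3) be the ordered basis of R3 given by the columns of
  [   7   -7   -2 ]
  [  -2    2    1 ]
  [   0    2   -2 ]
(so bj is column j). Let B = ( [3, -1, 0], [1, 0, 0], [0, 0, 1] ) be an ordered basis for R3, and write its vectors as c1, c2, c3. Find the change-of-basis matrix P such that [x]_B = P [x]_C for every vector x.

[[2, -2, -1], [1, -1, 1], [0, 2, -2]]

Let M have columns bj and N have columns cj. Then for every x, N [x]_B = x = M [x]_C, so P = N^(-1) M.
Since det N = 1, N^(-1) has integer entries; multiplying gives P = [[2, -2, -1], [1, -1, 1], [0, 2, -2]].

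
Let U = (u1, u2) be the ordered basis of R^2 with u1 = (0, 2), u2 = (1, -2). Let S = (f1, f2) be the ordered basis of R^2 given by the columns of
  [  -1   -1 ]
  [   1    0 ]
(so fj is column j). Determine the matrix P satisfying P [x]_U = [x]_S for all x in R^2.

[[2, -2], [-2, 1]]

Column j of P is [uj]_S, since P maps U-coordinates to S-coordinates.
Expressing u1 in S: u1 = 2f1 - 2f2, so column 1 of P is (2, -2).
Doing the same for each uj gives P = [[2, -2], [-2, 1]].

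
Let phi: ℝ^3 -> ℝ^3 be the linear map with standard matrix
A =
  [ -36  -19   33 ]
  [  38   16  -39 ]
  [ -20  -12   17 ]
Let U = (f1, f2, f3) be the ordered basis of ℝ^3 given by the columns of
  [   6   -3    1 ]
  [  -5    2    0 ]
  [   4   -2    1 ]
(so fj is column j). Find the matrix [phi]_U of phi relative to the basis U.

Let P have columns f1, ..., f3. Then [phi]_U = P^(-1) A P.
Here det P = -1, so P^(-1) is integer; computing A P first and then P^(-1)(A P) gives [[2, 0, 1], [1, -2, 2], [2, -2, -3]].

[[2, 0, 1], [1, -2, 2], [2, -2, -3]]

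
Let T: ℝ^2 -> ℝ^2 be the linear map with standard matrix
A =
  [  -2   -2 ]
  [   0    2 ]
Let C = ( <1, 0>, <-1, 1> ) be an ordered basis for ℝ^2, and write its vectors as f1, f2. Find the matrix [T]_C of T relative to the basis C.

With P the matrix whose columns are f1, f2, [T]_C = P^(-1) A P.
Column by column: T(f1) = A f1 = <-2, 0>; its C-coordinates <-2, 0> give column 1.
Continuing for each basis vector yields [T]_C = [[-2, 2], [0, 2]].

[[-2, 2], [0, 2]]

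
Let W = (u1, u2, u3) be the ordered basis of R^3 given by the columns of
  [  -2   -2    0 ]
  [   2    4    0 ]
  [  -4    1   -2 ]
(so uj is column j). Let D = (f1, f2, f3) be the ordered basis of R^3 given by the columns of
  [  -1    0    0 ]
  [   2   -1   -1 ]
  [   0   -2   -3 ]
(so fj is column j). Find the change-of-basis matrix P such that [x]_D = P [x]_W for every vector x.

Take x = uj: its W-coordinates are the j-th standard unit vector, so P e_j — column j of P — equals [uj]_D.
u1 = 2f1 + 2f2 + 0·f3, giving column 1 = <2, 2, 0>; repeating for each j gives P = [[2, 2, 0], [2, 1, -2], [0, -1, 2]].

[[2, 2, 0], [2, 1, -2], [0, -1, 2]]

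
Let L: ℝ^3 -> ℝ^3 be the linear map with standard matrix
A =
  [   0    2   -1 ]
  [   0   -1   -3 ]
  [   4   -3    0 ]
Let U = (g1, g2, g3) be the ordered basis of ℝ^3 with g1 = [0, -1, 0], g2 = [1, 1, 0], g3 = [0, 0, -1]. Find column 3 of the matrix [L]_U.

Column 3 of [L]_U is the U-coordinate vector of L(g3).
In standard coordinates L(g3) = A g3 = [1, 3, 0].
Converting to U: [1, 3, 0] = -2g1 + g2 + 0·g3, so the coordinate vector is [-2, 1, 0].

[-2, 1, 0]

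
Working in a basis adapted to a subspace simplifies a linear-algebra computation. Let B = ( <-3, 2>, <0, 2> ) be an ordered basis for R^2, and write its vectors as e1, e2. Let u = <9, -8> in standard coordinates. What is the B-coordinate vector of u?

Write u = c_1 e1 + c_2 e2 and solve for the c_i.
System: -3c_1 + 0c_2 = 9, 2c_1 + 2c_2 = -8; solving gives c_1 = -3, c_2 = -1.
Check: -3e1 - e2 = <9, -8>.

<-3, -1>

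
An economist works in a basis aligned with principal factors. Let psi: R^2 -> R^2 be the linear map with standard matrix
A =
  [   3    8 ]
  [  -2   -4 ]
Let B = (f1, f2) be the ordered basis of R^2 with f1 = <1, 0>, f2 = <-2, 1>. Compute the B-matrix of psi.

[[-1, 2], [-2, 0]]

The j-th column of [psi]_B is [psi(fj)]_B.
psi(f1) = A f1 = <3, -2> = -f1 - 2f2, so column 1 is <-1, -2>.
Repeating for f2 and assembling the columns gives [[-1, 2], [-2, 0]].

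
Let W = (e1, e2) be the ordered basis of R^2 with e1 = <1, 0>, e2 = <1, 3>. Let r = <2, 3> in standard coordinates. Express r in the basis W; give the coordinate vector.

<1, 1>

We seek scalars with c_1 e1 + c_2 e2 = r; equivalently solve M c = r where the columns of M are e1, e2.
System: c_1 + c_2 = 2, 0c_1 + 3c_2 = 3; solving gives c_1 = 1, c_2 = 1.
Check: e1 + e2 = <2, 3>.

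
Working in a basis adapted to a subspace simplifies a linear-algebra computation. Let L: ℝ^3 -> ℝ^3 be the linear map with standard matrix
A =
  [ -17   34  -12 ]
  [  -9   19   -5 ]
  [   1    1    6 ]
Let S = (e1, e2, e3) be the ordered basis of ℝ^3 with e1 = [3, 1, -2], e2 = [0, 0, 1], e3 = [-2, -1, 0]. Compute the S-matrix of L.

With P the matrix whose columns are e1, ..., e3, [L]_S = P^(-1) A P.
Column by column: L(e1) = A e1 = [7, 2, -8]; its S-coordinates [3, -2, 1] give column 1.
Continuing for each basis vector yields [L]_S = [[3, -2, 2], [-2, 2, 1], [1, 3, 3]].

[[3, -2, 2], [-2, 2, 1], [1, 3, 3]]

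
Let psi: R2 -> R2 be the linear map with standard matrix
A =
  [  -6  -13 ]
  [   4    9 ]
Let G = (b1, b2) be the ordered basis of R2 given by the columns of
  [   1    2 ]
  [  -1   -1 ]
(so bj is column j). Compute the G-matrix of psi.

[[3, 1], [2, 0]]

Let P have columns b1, b2. Then [psi]_G = P^(-1) A P.
Here det P = 1, so P^(-1) is integer; computing A P first and then P^(-1)(A P) gives [[3, 1], [2, 0]].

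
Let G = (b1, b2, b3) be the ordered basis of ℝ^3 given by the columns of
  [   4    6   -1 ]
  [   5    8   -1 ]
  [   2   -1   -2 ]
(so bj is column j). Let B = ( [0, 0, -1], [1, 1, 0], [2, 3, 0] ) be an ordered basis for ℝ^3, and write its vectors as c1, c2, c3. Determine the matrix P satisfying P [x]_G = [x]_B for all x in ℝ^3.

[[-2, 1, 2], [2, 2, -1], [1, 2, 0]]

Column j of P is [bj]_B, since P maps G-coordinates to B-coordinates.
Expressing b1 in B: b1 = -2c1 + 2c2 + c3, so column 1 of P is [-2, 2, 1].
Doing the same for each bj gives P = [[-2, 1, 2], [2, 2, -1], [1, 2, 0]].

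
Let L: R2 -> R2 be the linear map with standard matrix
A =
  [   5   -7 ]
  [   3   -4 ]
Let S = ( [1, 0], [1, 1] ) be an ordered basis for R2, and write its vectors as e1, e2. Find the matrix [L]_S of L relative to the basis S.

[[2, -1], [3, -1]]

With P the matrix whose columns are e1, e2, [L]_S = P^(-1) A P.
Column by column: L(e1) = A e1 = [5, 3]; its S-coordinates [2, 3] give column 1.
Continuing for each basis vector yields [L]_S = [[2, -1], [3, -1]].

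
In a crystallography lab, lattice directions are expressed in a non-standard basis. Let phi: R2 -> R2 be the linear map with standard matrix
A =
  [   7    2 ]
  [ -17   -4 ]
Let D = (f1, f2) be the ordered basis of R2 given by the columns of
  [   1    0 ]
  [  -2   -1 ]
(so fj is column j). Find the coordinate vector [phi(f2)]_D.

<-2, 0>

Compute phi(f2) = A f2 = <-2, 4> in standard coordinates.
Then write this in D-coordinates: solve for y in y_1 f1 + y_2 f2 = <-2, 4>.
This gives y = <-2, 0>, which is column 2 of [phi]_D.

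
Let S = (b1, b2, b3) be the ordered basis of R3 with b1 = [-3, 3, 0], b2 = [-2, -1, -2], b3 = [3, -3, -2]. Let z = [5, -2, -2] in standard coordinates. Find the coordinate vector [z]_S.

Write z = c_1 b1 + ... + c_3 b3 and solve for the c_i.
Gaussian elimination on [M | z] yields c = (1, -1, 2).
Check: b1 - b2 + 2b3 = [5, -2, -2].

[1, -1, 2]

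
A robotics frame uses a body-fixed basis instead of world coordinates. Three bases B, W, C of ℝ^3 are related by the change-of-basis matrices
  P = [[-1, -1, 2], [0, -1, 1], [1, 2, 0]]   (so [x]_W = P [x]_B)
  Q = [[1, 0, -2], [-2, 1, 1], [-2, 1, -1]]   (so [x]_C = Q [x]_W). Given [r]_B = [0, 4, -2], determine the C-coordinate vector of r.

[-24, 18, 2]

Apply P to get W-coordinates [-8, -6, 8], then Q to get C-coordinates.
The result is [r]_C = [-24, 18, 2].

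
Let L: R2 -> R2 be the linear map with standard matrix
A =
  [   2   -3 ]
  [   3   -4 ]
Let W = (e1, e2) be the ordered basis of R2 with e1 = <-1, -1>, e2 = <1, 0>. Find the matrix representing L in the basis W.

The j-th column of [L]_W is [L(ej)]_W.
L(e1) = A e1 = <1, 1> = -e1 + 0·e2, so column 1 is <-1, 0>.
Repeating for e2 and assembling the columns gives [[-1, -3], [0, -1]].

[[-1, -3], [0, -1]]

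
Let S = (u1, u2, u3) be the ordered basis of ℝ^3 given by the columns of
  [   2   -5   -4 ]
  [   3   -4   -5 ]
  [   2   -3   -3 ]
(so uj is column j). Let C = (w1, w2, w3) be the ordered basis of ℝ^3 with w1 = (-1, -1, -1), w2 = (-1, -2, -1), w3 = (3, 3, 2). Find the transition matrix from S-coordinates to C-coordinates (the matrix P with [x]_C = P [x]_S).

Column j of P is [uj]_C, since P maps S-coordinates to C-coordinates.
Expressing u1 in C: u1 = -w1 - w2 + 0·w3, so column 1 of P is (-1, -1, 0).
Doing the same for each uj gives P = [[-1, 0, 0], [-1, -1, 1], [0, -2, -1]].

[[-1, 0, 0], [-1, -1, 1], [0, -2, -1]]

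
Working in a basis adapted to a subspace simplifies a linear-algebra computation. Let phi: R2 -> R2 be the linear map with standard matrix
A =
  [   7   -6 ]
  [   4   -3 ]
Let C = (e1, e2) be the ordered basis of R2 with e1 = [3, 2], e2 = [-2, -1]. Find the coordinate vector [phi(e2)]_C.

[-2, 1]

Column 2 of [phi]_C is the C-coordinate vector of phi(e2).
In standard coordinates phi(e2) = A e2 = [-8, -5].
Converting to C: [-8, -5] = -2e1 + e2, so the coordinate vector is [-2, 1].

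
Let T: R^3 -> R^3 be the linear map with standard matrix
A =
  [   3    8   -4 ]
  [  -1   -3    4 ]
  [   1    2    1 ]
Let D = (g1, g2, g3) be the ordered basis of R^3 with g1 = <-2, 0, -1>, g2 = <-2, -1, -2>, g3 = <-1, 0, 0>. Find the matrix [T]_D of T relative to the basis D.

The j-th column of [T]_D is [T(gj)]_D.
T(g1) = A g1 = <-2, -2, -3> = -g1 + 2g2 + 0·g3, so column 1 is <-1, 2, 0>.
Repeating for g2, g3 and assembling the columns gives [[-1, 0, 3], [2, 3, -1], [0, 0, -1]].

[[-1, 0, 3], [2, 3, -1], [0, 0, -1]]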